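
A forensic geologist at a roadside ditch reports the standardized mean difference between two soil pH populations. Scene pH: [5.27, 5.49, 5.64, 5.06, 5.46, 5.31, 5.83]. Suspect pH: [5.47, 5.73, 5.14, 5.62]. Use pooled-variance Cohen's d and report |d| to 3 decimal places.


Pooled-variance Cohen's d for soil pH comparison:
Scene mean = 38.06 / 7 = 5.437143
Suspect mean = 21.96 / 4 = 5.49
Scene sample variance s_s^2 = 0.06419
Suspect sample variance s_c^2 = 0.0658
Pooled variance = ((n_s-1)*s_s^2 + (n_c-1)*s_c^2) / (n_s + n_c - 2) = 0.064727
Pooled SD = sqrt(0.064727) = 0.254415
Mean difference = -0.052857
|d| = |-0.052857| / 0.254415 = 0.208

0.208


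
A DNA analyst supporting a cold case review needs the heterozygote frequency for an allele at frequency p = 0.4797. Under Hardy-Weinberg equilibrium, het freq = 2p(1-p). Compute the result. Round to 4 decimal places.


Hardy-Weinberg heterozygote frequency:
q = 1 - p = 1 - 0.4797 = 0.5203
2pq = 2 * 0.4797 * 0.5203 = 0.4992

0.4992


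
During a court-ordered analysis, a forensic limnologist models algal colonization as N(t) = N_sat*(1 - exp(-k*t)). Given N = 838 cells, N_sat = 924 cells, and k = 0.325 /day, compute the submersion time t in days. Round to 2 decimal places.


PMSI from diatom colonization curve:
N / N_sat = 838 / 924 = 0.906926
1 - N/N_sat = 0.093074
ln(1 - N/N_sat) = -2.37436
t = -ln(1 - N/N_sat) / k = -(-2.37436) / 0.325 = 7.31 days

7.31


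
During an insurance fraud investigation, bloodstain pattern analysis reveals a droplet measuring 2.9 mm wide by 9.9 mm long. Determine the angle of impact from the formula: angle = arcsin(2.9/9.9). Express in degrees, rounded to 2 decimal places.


Blood spatter impact angle calculation:
width / length = 2.9 / 9.9 = 0.292929
angle = arcsin(0.292929)
angle = 17.03 degrees

17.03


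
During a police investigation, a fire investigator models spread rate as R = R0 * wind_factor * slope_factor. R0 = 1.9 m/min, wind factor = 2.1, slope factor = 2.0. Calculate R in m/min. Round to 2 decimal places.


Fire spread rate calculation:
R = R0 * wind_factor * slope_factor
= 1.9 * 2.1 * 2.0
= 3.99 * 2.0
= 7.98 m/min

7.98


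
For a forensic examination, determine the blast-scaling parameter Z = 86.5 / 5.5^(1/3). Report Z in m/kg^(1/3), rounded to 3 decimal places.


Scaled distance calculation:
W^(1/3) = 5.5^(1/3) = 1.765174
Z = R / W^(1/3) = 86.5 / 1.765174
Z = 49.004 m/kg^(1/3)

49.004


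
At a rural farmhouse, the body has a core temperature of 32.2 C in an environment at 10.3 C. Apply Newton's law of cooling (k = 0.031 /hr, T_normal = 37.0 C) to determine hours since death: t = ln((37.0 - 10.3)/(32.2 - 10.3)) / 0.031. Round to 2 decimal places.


Using Newton's law of cooling:
t = ln((T_normal - T_ambient) / (T_body - T_ambient)) / k
T_normal - T_ambient = 26.7
T_body - T_ambient = 21.9
Ratio = 1.219178
ln(ratio) = 0.198177
t = 0.198177 / 0.031 = 6.39 hours

6.39


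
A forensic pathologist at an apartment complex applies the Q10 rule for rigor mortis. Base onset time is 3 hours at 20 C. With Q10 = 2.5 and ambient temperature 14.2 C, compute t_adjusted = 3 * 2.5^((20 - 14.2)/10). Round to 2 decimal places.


Rigor mortis time adjustment:
Exponent = (T_ref - T_actual) / 10 = (20 - 14.2) / 10 = 0.58
Q10 factor = 2.5^0.58 = 1.7014
t_adjusted = 3 * 1.7014 = 5.10 hours

5.10


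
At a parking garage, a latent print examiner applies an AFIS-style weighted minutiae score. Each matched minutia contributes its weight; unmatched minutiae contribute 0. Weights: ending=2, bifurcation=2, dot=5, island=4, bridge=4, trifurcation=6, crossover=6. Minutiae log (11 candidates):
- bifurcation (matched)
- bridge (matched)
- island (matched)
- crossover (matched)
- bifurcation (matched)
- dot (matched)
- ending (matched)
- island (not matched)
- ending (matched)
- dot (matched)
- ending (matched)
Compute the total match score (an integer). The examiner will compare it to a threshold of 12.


Weighted minutiae match score:
  bifurcation: matched, +2 (running total 2)
  bridge: matched, +4 (running total 6)
  island: matched, +4 (running total 10)
  crossover: matched, +6 (running total 16)
  bifurcation: matched, +2 (running total 18)
  dot: matched, +5 (running total 23)
  ending: matched, +2 (running total 25)
  island: not matched, +0
  ending: matched, +2 (running total 27)
  dot: matched, +5 (running total 32)
  ending: matched, +2 (running total 34)
Total score = 34
Threshold = 12; verdict = identification

34


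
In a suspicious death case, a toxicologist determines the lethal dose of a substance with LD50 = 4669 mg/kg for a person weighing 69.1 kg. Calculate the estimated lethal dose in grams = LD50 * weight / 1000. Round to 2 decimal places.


Lethal dose calculation:
Lethal dose = LD50 * body_weight / 1000
= 4669 * 69.1 / 1000
= 322627.9 / 1000
= 322.63 g

322.63


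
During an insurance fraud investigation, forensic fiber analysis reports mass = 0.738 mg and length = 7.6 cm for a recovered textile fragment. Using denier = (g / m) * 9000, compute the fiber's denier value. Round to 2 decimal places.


Denier calculation:
Mass in grams = 0.738 mg / 1000 = 0.000738 g
Length in meters = 7.6 cm / 100 = 0.076 m
Linear density = mass / length = 0.000738 / 0.076 = 0.00971053 g/m
Denier = (g/m) * 9000 = 0.00971053 * 9000 = 87.39

87.39


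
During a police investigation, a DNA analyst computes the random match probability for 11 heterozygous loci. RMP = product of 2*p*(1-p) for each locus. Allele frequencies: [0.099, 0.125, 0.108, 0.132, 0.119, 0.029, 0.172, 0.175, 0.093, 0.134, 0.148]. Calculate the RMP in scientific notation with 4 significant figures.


Computing RMP for 11 loci:
Locus 1: 2 * 0.099 * 0.901 = 0.178398
Locus 2: 2 * 0.125 * 0.875 = 0.21875
Locus 3: 2 * 0.108 * 0.892 = 0.192672
Locus 4: 2 * 0.132 * 0.868 = 0.229152
Locus 5: 2 * 0.119 * 0.881 = 0.209678
Locus 6: 2 * 0.029 * 0.971 = 0.056318
Locus 7: 2 * 0.172 * 0.828 = 0.284832
Locus 8: 2 * 0.175 * 0.825 = 0.28875
Locus 9: 2 * 0.093 * 0.907 = 0.168702
Locus 10: 2 * 0.134 * 0.866 = 0.232088
Locus 11: 2 * 0.148 * 0.852 = 0.252192
RMP = 1.652e-08

1.652e-08


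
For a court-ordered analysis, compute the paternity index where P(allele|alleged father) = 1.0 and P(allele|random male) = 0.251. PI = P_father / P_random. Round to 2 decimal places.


Paternity Index calculation:
PI = P(allele|father) / P(allele|random)
PI = 1.0 / 0.251
PI = 3.98

3.98


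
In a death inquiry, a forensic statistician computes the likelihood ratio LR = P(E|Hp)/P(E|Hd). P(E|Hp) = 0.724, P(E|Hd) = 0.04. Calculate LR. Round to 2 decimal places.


Likelihood ratio calculation:
LR = P(E|Hp) / P(E|Hd)
LR = 0.724 / 0.04
LR = 18.10

18.10


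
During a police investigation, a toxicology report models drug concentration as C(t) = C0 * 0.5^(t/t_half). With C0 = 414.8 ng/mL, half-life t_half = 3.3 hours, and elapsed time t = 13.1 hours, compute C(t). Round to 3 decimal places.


Drug concentration decay:
Number of half-lives = t / t_half = 13.1 / 3.3 = 3.969697
Decay factor = 0.5^3.969697 = 0.06382666
C(t) = 414.8 * 0.06382666 = 26.475 ng/mL

26.475


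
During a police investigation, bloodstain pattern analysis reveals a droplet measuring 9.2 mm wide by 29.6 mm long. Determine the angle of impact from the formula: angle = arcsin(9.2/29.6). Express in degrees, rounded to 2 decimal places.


Blood spatter impact angle calculation:
width / length = 9.2 / 29.6 = 0.310811
angle = arcsin(0.310811)
angle = 18.11 degrees

18.11


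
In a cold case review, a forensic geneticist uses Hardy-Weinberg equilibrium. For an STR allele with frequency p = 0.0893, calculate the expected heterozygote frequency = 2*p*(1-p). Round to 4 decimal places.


Hardy-Weinberg heterozygote frequency:
q = 1 - p = 1 - 0.0893 = 0.9107
2pq = 2 * 0.0893 * 0.9107 = 0.1627

0.1627


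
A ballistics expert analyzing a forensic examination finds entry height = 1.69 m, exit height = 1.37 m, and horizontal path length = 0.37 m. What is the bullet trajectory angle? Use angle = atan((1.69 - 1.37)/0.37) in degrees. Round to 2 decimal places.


Bullet trajectory angle:
Height difference = 1.69 - 1.37 = 0.32 m
angle = atan(0.32 / 0.37)
angle = atan(0.864865)
angle = 40.86 degrees

40.86


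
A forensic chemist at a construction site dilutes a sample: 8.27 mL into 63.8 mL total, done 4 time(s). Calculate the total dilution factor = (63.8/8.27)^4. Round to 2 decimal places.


Dilution factor calculation:
Single dilution = V_total / V_sample = 63.8 / 8.27 ≈ 7.714631
Number of dilutions = 4
Total DF = (63.8 / 8.27)^4 (full precision, rounded at the end) = 3542.10

3542.10


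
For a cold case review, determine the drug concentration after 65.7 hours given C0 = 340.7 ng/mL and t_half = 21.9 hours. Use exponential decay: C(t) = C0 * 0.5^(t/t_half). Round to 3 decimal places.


Drug concentration decay:
Number of half-lives = t / t_half = 65.7 / 21.9 = 3
Decay factor = 0.5^3 = 0.125
C(t) = 340.7 * 0.125 = 42.587 ng/mL

42.587


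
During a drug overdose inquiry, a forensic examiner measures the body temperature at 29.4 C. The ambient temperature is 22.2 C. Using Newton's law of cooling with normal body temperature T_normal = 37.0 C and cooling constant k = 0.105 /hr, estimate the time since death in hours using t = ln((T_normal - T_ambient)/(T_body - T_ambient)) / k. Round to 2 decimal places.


Using Newton's law of cooling:
t = ln((T_normal - T_ambient) / (T_body - T_ambient)) / k
T_normal - T_ambient = 14.8
T_body - T_ambient = 7.2
Ratio = 2.055556
ln(ratio) = 0.720546
t = 0.720546 / 0.105 = 6.86 hours

6.86


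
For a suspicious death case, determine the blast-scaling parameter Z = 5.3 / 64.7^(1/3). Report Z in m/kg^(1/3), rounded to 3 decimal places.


Scaled distance calculation:
W^(1/3) = 64.7^(1/3) = 4.01453
Z = R / W^(1/3) = 5.3 / 4.01453
Z = 1.320 m/kg^(1/3)

1.320


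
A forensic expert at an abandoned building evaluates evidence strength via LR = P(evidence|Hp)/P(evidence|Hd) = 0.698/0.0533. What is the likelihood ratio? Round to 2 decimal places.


Likelihood ratio calculation:
LR = P(E|Hp) / P(E|Hd)
LR = 0.698 / 0.0533
LR = 13.10

13.10


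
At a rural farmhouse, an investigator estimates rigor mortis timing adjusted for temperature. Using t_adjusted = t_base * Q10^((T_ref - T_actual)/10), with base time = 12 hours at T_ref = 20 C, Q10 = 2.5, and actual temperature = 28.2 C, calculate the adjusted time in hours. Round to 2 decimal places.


Rigor mortis time adjustment:
Exponent = (T_ref - T_actual) / 10 = (20 - 28.2) / 10 = -0.82
Q10 factor = 2.5^-0.82 = 0.47173
t_adjusted = 12 * 0.47173 = 5.66 hours

5.66


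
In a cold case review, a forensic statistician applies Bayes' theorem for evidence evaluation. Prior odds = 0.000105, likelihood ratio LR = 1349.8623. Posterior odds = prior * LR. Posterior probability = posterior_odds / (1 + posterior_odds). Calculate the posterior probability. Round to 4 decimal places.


Bayesian evidence evaluation:
Posterior odds = prior_odds * LR = 0.000105 * 1349.8623 = 0.1417355
Posterior probability = posterior_odds / (1 + posterior_odds)
= 0.1417355 / (1 + 0.1417355)
= 0.1417355 / 1.1417355
= 0.1241

0.1241


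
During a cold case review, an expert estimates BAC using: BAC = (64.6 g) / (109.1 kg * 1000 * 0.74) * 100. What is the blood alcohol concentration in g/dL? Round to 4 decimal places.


Applying the Widmark formula:
BAC = (dose_g / (body_wt * 1000 * r)) * 100
Denominator = 109.1 * 1000 * 0.74 = 80734
BAC = (64.6 / 80734) * 100
BAC = 0.0800 g/dL

0.0800


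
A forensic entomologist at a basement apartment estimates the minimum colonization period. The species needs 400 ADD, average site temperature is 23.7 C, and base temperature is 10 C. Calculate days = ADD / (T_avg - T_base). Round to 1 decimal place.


Insect development time:
Effective temperature = avg_temp - T_base = 23.7 - 10 = 13.7 C
Days = ADD / effective_temp = 400 / 13.7 = 29.2 days

29.2


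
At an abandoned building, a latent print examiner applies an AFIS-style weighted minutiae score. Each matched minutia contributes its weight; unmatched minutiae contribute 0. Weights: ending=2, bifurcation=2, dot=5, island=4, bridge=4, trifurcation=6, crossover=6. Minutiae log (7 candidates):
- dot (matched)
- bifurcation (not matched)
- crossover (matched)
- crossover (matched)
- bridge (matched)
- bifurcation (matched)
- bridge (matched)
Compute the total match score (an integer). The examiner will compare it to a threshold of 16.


Weighted minutiae match score:
  dot: matched, +5 (running total 5)
  bifurcation: not matched, +0
  crossover: matched, +6 (running total 11)
  crossover: matched, +6 (running total 17)
  bridge: matched, +4 (running total 21)
  bifurcation: matched, +2 (running total 23)
  bridge: matched, +4 (running total 27)
Total score = 27
Threshold = 16; verdict = identification

27


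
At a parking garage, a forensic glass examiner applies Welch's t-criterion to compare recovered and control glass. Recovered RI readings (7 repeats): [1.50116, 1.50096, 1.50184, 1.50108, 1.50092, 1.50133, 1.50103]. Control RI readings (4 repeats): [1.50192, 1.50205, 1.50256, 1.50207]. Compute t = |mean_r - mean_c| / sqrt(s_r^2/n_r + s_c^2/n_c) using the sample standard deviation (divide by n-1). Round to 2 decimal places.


Welch's t-criterion for glass RI comparison:
Recovered mean = sum / n_r = 10.50832 / 7 = 1.5011886
Control mean = sum / n_c = 6.0086 / 4 = 1.50215
Recovered sample variance s_r^2 = 1.01081e-07
Control sample variance s_c^2 = 7.91333e-08
Welch SE (unpooled) = sqrt(s_r^2/n_r + s_c^2/n_c) = sqrt(1.44401e-08 + 1.97833e-08) = sqrt(3.42234e-08) = 0.000184996
|mean_r - mean_c| = 0.000961429
t = 0.000961429 / 0.000184996 = 5.20

5.20


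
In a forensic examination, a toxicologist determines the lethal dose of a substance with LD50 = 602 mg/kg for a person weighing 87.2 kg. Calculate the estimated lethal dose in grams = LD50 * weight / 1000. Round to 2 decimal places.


Lethal dose calculation:
Lethal dose = LD50 * body_weight / 1000
= 602 * 87.2 / 1000
= 52494.4 / 1000
= 52.49 g

52.49


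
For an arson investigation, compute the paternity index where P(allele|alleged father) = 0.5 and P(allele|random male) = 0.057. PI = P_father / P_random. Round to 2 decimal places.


Paternity Index calculation:
PI = P(allele|father) / P(allele|random)
PI = 0.5 / 0.057
PI = 8.77

8.77


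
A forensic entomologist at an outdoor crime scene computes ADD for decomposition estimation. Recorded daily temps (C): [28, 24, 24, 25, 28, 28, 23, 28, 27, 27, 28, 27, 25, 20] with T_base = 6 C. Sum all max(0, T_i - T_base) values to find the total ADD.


Computing ADD day by day:
Day 1: max(0, 28 - 6) = 22
Day 2: max(0, 24 - 6) = 18
Day 3: max(0, 24 - 6) = 18
Day 4: max(0, 25 - 6) = 19
Day 5: max(0, 28 - 6) = 22
Day 6: max(0, 28 - 6) = 22
Day 7: max(0, 23 - 6) = 17
Day 8: max(0, 28 - 6) = 22
Day 9: max(0, 27 - 6) = 21
Day 10: max(0, 27 - 6) = 21
Day 11: max(0, 28 - 6) = 22
Day 12: max(0, 27 - 6) = 21
Day 13: max(0, 25 - 6) = 19
Day 14: max(0, 20 - 6) = 14
Total ADD = 278

278


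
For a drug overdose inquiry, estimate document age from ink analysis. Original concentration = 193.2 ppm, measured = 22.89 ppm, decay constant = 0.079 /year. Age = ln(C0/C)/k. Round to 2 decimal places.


Document age estimation:
C0/C = 193.2 / 22.89 = 8.440367
ln(C0/C) = 2.133026
t = 2.133026 / 0.079 = 27.00 years

27.00


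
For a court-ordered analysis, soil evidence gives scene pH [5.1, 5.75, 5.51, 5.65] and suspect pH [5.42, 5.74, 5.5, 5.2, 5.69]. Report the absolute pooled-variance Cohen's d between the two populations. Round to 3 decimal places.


Pooled-variance Cohen's d for soil pH comparison:
Scene mean = 22.01 / 4 = 5.5025
Suspect mean = 27.55 / 5 = 5.51
Scene sample variance s_s^2 = 0.081692
Suspect sample variance s_c^2 = 0.0474
Pooled variance = ((n_s-1)*s_s^2 + (n_c-1)*s_c^2) / (n_s + n_c - 2) = 0.062096
Pooled SD = sqrt(0.062096) = 0.249191
Mean difference = -0.0075
|d| = |-0.0075| / 0.249191 = 0.030

0.030


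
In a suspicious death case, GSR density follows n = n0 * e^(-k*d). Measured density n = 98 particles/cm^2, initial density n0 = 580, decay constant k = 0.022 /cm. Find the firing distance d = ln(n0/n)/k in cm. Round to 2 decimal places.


GSR distance calculation:
n0/n = 580 / 98 = 5.918367
ln(n0/n) = 1.778061
d = 1.778061 / 0.022 = 80.82 cm

80.82


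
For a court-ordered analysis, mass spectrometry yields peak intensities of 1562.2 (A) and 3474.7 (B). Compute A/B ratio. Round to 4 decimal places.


Spectral peak ratio:
Peak A = 1562.2 counts
Peak B = 3474.7 counts
Ratio = 1562.2 / 3474.7 = 0.4496

0.4496


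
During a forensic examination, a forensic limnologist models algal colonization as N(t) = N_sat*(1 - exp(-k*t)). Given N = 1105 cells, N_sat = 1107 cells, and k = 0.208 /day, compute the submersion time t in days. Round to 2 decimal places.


PMSI from diatom colonization curve:
N / N_sat = 1105 / 1107 = 0.998193
1 - N/N_sat = 0.001807
ln(1 - N/N_sat) = -6.316087
t = -ln(1 - N/N_sat) / k = -(-6.316087) / 0.208 = 30.37 days

30.37


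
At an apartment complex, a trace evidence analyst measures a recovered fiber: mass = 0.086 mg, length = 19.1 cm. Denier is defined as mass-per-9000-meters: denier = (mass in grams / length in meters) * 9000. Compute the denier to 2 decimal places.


Denier calculation:
Mass in grams = 0.086 mg / 1000 = 0.000086 g
Length in meters = 19.1 cm / 100 = 0.191 m
Linear density = mass / length = 0.000086 / 0.191 = 0.00045026 g/m
Denier = (g/m) * 9000 = 0.00045026 * 9000 = 4.05

4.05


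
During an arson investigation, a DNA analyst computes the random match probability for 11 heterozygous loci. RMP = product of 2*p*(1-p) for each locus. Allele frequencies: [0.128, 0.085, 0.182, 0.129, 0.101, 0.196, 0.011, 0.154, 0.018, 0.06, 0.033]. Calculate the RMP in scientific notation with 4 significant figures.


Computing RMP for 11 loci:
Locus 1: 2 * 0.128 * 0.872 = 0.223232
Locus 2: 2 * 0.085 * 0.915 = 0.15555
Locus 3: 2 * 0.182 * 0.818 = 0.297752
Locus 4: 2 * 0.129 * 0.871 = 0.224718
Locus 5: 2 * 0.101 * 0.899 = 0.181598
Locus 6: 2 * 0.196 * 0.804 = 0.315168
Locus 7: 2 * 0.011 * 0.989 = 0.021758
Locus 8: 2 * 0.154 * 0.846 = 0.260568
Locus 9: 2 * 0.018 * 0.982 = 0.035352
Locus 10: 2 * 0.06 * 0.94 = 0.1128
Locus 11: 2 * 0.033 * 0.967 = 0.063822
RMP = 1.919e-10

1.919e-10


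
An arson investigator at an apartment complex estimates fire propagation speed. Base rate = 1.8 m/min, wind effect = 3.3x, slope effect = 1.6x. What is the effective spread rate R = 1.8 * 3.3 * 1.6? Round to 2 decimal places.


Fire spread rate calculation:
R = R0 * wind_factor * slope_factor
= 1.8 * 3.3 * 1.6
= 5.94 * 1.6
= 9.50 m/min

9.50


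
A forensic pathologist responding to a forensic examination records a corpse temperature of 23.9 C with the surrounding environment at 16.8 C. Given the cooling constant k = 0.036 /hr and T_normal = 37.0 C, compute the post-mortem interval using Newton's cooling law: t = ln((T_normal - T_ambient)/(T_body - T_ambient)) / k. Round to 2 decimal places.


Using Newton's law of cooling:
t = ln((T_normal - T_ambient) / (T_body - T_ambient)) / k
T_normal - T_ambient = 20.2
T_body - T_ambient = 7.1
Ratio = 2.84507
ln(ratio) = 1.045588
t = 1.045588 / 0.036 = 29.04 hours

29.04


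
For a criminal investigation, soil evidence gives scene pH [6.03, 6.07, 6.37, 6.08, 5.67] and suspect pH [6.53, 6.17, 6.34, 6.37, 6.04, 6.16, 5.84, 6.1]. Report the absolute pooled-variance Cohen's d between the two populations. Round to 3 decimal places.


Pooled-variance Cohen's d for soil pH comparison:
Scene mean = 30.22 / 5 = 6.044
Suspect mean = 49.55 / 8 = 6.19375
Scene sample variance s_s^2 = 0.06208
Suspect sample variance s_c^2 = 0.046398
Pooled variance = ((n_s-1)*s_s^2 + (n_c-1)*s_c^2) / (n_s + n_c - 2) = 0.052101
Pooled SD = sqrt(0.052101) = 0.228256
Mean difference = -0.14975
|d| = |-0.14975| / 0.228256 = 0.656

0.656


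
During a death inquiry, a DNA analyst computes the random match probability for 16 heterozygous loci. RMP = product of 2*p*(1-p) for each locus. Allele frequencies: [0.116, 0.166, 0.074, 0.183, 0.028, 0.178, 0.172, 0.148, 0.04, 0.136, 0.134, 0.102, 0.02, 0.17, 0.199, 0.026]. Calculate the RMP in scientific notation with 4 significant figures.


Computing RMP for 16 loci:
Locus 1: 2 * 0.116 * 0.884 = 0.205088
Locus 2: 2 * 0.166 * 0.834 = 0.276888
Locus 3: 2 * 0.074 * 0.926 = 0.137048
Locus 4: 2 * 0.183 * 0.817 = 0.299022
Locus 5: 2 * 0.028 * 0.972 = 0.054432
Locus 6: 2 * 0.178 * 0.822 = 0.292632
Locus 7: 2 * 0.172 * 0.828 = 0.284832
Locus 8: 2 * 0.148 * 0.852 = 0.252192
Locus 9: 2 * 0.04 * 0.96 = 0.0768
Locus 10: 2 * 0.136 * 0.864 = 0.235008
Locus 11: 2 * 0.134 * 0.866 = 0.232088
Locus 12: 2 * 0.102 * 0.898 = 0.183192
Locus 13: 2 * 0.02 * 0.98 = 0.0392
Locus 14: 2 * 0.17 * 0.83 = 0.2822
Locus 15: 2 * 0.199 * 0.801 = 0.318798
Locus 16: 2 * 0.026 * 0.974 = 0.050648
RMP = 3.650e-13

3.650e-13


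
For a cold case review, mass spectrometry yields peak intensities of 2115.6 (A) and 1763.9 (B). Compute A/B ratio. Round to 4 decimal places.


Spectral peak ratio:
Peak A = 2115.6 counts
Peak B = 1763.9 counts
Ratio = 2115.6 / 1763.9 = 1.1994

1.1994


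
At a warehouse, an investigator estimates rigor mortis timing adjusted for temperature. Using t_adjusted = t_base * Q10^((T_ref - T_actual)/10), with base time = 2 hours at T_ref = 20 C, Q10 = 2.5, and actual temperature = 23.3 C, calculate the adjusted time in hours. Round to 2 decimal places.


Rigor mortis time adjustment:
Exponent = (T_ref - T_actual) / 10 = (20 - 23.3) / 10 = -0.33
Q10 factor = 2.5^-0.33 = 0.73906
t_adjusted = 2 * 0.73906 = 1.48 hours

1.48


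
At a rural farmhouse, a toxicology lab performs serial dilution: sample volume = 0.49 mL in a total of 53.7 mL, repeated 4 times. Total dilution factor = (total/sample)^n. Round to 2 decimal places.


Dilution factor calculation:
Single dilution = V_total / V_sample = 53.7 / 0.49 ≈ 109.591837
Number of dilutions = 4
Total DF = (53.7 / 0.49)^4 (full precision, rounded at the end) = 144249003.84

144249003.84


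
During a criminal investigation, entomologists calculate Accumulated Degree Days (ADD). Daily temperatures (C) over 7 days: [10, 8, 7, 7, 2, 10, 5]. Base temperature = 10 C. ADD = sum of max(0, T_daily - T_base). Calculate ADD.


Computing ADD day by day:
Day 1: max(0, 10 - 10) = 0
Day 2: max(0, 8 - 10) = 0
Day 3: max(0, 7 - 10) = 0
Day 4: max(0, 7 - 10) = 0
Day 5: max(0, 2 - 10) = 0
Day 6: max(0, 10 - 10) = 0
Day 7: max(0, 5 - 10) = 0
Total ADD = 0

0


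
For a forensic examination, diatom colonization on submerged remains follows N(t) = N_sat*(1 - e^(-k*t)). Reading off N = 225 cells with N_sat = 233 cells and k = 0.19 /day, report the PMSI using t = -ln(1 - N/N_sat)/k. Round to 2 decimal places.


PMSI from diatom colonization curve:
N / N_sat = 225 / 233 = 0.965665
1 - N/N_sat = 0.034335
ln(1 - N/N_sat) = -3.37159
t = -ln(1 - N/N_sat) / k = -(-3.37159) / 0.19 = 17.75 days

17.75


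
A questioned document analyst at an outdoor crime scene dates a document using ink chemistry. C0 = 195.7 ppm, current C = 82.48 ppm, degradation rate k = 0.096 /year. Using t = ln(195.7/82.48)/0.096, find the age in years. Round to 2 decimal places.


Document age estimation:
C0/C = 195.7 / 82.48 = 2.372696
ln(C0/C) = 0.864027
t = 0.864027 / 0.096 = 9.00 years

9.00


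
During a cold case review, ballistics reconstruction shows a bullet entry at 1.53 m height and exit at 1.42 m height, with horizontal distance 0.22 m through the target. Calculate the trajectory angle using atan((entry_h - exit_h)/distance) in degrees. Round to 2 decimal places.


Bullet trajectory angle:
Height difference = 1.53 - 1.42 = 0.11 m
angle = atan(0.11 / 0.22)
angle = atan(0.5)
angle = 26.57 degrees

26.57


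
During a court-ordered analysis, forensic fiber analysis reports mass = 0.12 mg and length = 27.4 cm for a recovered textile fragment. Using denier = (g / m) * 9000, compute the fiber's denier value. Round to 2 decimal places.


Denier calculation:
Mass in grams = 0.12 mg / 1000 = 0.00012 g
Length in meters = 27.4 cm / 100 = 0.274 m
Linear density = mass / length = 0.00012 / 0.274 = 0.00043796 g/m
Denier = (g/m) * 9000 = 0.00043796 * 9000 = 3.94

3.94


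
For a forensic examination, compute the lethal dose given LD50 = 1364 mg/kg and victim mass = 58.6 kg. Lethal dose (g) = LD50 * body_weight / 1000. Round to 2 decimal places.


Lethal dose calculation:
Lethal dose = LD50 * body_weight / 1000
= 1364 * 58.6 / 1000
= 79930.4 / 1000
= 79.93 g

79.93


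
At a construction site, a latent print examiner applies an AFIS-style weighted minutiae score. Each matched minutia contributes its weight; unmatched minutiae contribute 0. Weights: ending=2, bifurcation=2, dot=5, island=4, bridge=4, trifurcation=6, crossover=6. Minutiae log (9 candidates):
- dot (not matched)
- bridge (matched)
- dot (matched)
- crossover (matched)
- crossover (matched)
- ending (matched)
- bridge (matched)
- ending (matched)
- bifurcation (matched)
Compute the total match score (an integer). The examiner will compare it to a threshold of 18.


Weighted minutiae match score:
  dot: not matched, +0
  bridge: matched, +4 (running total 4)
  dot: matched, +5 (running total 9)
  crossover: matched, +6 (running total 15)
  crossover: matched, +6 (running total 21)
  ending: matched, +2 (running total 23)
  bridge: matched, +4 (running total 27)
  ending: matched, +2 (running total 29)
  bifurcation: matched, +2 (running total 31)
Total score = 31
Threshold = 18; verdict = identification

31


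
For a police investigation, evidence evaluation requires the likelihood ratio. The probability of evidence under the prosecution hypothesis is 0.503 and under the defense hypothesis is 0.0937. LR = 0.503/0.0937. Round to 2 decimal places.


Likelihood ratio calculation:
LR = P(E|Hp) / P(E|Hd)
LR = 0.503 / 0.0937
LR = 5.37

5.37


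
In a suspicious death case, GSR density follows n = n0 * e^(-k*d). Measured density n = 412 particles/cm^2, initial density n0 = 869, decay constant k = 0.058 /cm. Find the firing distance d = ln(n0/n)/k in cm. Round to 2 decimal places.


GSR distance calculation:
n0/n = 869 / 412 = 2.109223
ln(n0/n) = 0.74632
d = 0.74632 / 0.058 = 12.87 cm

12.87


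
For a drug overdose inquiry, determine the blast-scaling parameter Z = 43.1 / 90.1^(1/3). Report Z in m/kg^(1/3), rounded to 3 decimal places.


Scaled distance calculation:
W^(1/3) = 90.1^(1/3) = 4.483064
Z = R / W^(1/3) = 43.1 / 4.483064
Z = 9.614 m/kg^(1/3)

9.614


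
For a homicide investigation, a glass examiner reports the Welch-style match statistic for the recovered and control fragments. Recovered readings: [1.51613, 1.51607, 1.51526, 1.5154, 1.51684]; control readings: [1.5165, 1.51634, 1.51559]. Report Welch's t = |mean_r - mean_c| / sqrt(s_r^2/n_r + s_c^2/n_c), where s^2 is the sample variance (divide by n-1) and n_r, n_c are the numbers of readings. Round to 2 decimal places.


Welch's t-criterion for glass RI comparison:
Recovered mean = sum / n_r = 7.5797 / 5 = 1.51594
Control mean = sum / n_c = 4.54843 / 3 = 1.5161433
Recovered sample variance s_r^2 = 4.0425e-07
Control sample variance s_c^2 = 2.36033e-07
Welch SE (unpooled) = sqrt(s_r^2/n_r + s_c^2/n_c) = sqrt(8.085e-08 + 7.86778e-08) = sqrt(1.59528e-07) = 0.00039941
|mean_r - mean_c| = 0.000203333
t = 0.000203333 / 0.00039941 = 0.51

0.51


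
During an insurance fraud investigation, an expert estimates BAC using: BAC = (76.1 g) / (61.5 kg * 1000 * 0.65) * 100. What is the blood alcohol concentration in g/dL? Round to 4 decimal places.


Applying the Widmark formula:
BAC = (dose_g / (body_wt * 1000 * r)) * 100
Denominator = 61.5 * 1000 * 0.65 = 39975
BAC = (76.1 / 39975) * 100
BAC = 0.1904 g/dL

0.1904


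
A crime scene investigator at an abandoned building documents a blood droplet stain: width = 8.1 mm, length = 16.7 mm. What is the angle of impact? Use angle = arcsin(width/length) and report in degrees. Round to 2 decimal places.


Blood spatter impact angle calculation:
width / length = 8.1 / 16.7 = 0.48503
angle = arcsin(0.48503)
angle = 29.01 degrees

29.01


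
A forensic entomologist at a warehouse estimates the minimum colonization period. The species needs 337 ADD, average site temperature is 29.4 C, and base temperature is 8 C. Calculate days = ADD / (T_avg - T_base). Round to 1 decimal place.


Insect development time:
Effective temperature = avg_temp - T_base = 29.4 - 8 = 21.4 C
Days = ADD / effective_temp = 337 / 21.4 = 15.7 days

15.7


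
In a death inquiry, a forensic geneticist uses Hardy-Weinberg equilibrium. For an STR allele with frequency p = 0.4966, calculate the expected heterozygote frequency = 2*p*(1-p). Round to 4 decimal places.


Hardy-Weinberg heterozygote frequency:
q = 1 - p = 1 - 0.4966 = 0.5034
2pq = 2 * 0.4966 * 0.5034 = 0.5000

0.5000


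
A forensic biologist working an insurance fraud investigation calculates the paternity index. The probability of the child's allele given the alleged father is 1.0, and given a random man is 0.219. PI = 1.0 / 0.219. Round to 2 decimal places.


Paternity Index calculation:
PI = P(allele|father) / P(allele|random)
PI = 1.0 / 0.219
PI = 4.57

4.57


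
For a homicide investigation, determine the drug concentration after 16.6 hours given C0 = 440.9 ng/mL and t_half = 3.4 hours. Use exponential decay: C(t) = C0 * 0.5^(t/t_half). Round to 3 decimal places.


Drug concentration decay:
Number of half-lives = t / t_half = 16.6 / 3.4 = 4.882353
Decay factor = 0.5^4.882353 = 0.03390512
C(t) = 440.9 * 0.03390512 = 14.949 ng/mL

14.949


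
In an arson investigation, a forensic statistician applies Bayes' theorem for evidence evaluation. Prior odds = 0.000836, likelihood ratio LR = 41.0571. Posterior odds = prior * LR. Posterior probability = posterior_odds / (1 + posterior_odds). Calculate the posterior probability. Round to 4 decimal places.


Bayesian evidence evaluation:
Posterior odds = prior_odds * LR = 0.000836 * 41.0571 = 0.03432374
Posterior probability = posterior_odds / (1 + posterior_odds)
= 0.03432374 / (1 + 0.03432374)
= 0.03432374 / 1.03432374
= 0.0332

0.0332


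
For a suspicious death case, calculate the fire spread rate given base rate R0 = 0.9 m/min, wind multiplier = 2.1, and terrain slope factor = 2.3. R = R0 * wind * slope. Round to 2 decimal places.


Fire spread rate calculation:
R = R0 * wind_factor * slope_factor
= 0.9 * 2.1 * 2.3
= 1.89 * 2.3
= 4.35 m/min

4.35


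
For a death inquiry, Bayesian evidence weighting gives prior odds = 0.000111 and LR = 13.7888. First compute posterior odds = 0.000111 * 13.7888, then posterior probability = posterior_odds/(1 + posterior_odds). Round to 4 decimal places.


Bayesian evidence evaluation:
Posterior odds = prior_odds * LR = 0.000111 * 13.7888 = 0.001530557
Posterior probability = posterior_odds / (1 + posterior_odds)
= 0.001530557 / (1 + 0.001530557)
= 0.001530557 / 1.001530557
= 0.0015

0.0015


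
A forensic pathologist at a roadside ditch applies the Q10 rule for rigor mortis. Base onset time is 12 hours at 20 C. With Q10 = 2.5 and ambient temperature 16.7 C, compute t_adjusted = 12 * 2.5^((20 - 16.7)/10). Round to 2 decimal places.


Rigor mortis time adjustment:
Exponent = (T_ref - T_actual) / 10 = (20 - 16.7) / 10 = 0.33
Q10 factor = 2.5^0.33 = 1.35307
t_adjusted = 12 * 1.35307 = 16.24 hours

16.24


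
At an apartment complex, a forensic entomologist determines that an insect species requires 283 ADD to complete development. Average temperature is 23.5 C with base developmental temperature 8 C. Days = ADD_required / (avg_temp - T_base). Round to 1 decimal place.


Insect development time:
Effective temperature = avg_temp - T_base = 23.5 - 8 = 15.5 C
Days = ADD / effective_temp = 283 / 15.5 = 18.3 days

18.3


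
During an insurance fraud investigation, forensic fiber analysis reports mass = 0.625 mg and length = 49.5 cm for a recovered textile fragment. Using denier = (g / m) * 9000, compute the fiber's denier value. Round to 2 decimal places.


Denier calculation:
Mass in grams = 0.625 mg / 1000 = 0.000625 g
Length in meters = 49.5 cm / 100 = 0.495 m
Linear density = mass / length = 0.000625 / 0.495 = 0.00126263 g/m
Denier = (g/m) * 9000 = 0.00126263 * 9000 = 11.36

11.36


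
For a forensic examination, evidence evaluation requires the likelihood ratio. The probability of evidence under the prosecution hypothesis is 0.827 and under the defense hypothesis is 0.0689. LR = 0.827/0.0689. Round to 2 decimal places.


Likelihood ratio calculation:
LR = P(E|Hp) / P(E|Hd)
LR = 0.827 / 0.0689
LR = 12.00

12.00


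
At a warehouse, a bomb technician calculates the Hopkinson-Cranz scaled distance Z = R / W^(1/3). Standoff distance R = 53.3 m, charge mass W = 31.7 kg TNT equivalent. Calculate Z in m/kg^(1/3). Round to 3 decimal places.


Scaled distance calculation:
W^(1/3) = 31.7^(1/3) = 3.16485
Z = R / W^(1/3) = 53.3 / 3.16485
Z = 16.841 m/kg^(1/3)

16.841


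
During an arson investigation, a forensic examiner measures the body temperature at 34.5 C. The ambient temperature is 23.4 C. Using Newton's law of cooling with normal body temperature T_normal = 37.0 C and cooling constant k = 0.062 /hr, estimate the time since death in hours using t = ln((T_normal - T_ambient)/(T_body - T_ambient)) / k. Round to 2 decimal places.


Using Newton's law of cooling:
t = ln((T_normal - T_ambient) / (T_body - T_ambient)) / k
T_normal - T_ambient = 13.6
T_body - T_ambient = 11.1
Ratio = 1.225225
ln(ratio) = 0.203125
t = 0.203125 / 0.062 = 3.28 hours

3.28


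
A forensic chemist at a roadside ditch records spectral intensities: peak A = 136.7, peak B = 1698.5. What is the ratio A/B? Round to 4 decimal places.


Spectral peak ratio:
Peak A = 136.7 counts
Peak B = 1698.5 counts
Ratio = 136.7 / 1698.5 = 0.0805

0.0805


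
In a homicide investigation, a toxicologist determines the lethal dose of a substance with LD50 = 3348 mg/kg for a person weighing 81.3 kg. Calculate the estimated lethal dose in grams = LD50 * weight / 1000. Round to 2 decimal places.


Lethal dose calculation:
Lethal dose = LD50 * body_weight / 1000
= 3348 * 81.3 / 1000
= 272192.4 / 1000
= 272.19 g

272.19


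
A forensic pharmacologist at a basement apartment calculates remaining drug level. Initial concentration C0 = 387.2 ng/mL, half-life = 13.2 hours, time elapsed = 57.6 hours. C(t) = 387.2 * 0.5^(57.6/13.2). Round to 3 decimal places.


Drug concentration decay:
Number of half-lives = t / t_half = 57.6 / 13.2 = 4.363636
Decay factor = 0.5^4.363636 = 0.04857521
C(t) = 387.2 * 0.04857521 = 18.808 ng/mL

18.808


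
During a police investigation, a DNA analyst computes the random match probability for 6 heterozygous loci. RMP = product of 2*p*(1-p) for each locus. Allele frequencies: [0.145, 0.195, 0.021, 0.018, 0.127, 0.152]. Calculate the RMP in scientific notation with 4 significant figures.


Computing RMP for 6 loci:
Locus 1: 2 * 0.145 * 0.855 = 0.24795
Locus 2: 2 * 0.195 * 0.805 = 0.31395
Locus 3: 2 * 0.021 * 0.979 = 0.041118
Locus 4: 2 * 0.018 * 0.982 = 0.035352
Locus 5: 2 * 0.127 * 0.873 = 0.221742
Locus 6: 2 * 0.152 * 0.848 = 0.257792
RMP = 6.468e-06

6.468e-06


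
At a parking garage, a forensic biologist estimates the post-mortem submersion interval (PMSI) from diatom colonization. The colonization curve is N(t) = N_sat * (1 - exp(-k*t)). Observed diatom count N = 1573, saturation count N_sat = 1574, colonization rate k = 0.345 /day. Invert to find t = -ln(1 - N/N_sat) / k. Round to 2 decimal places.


PMSI from diatom colonization curve:
N / N_sat = 1573 / 1574 = 0.999365
1 - N/N_sat = 0.000635
ln(1 - N/N_sat) = -7.361886
t = -ln(1 - N/N_sat) / k = -(-7.361886) / 0.345 = 21.34 days

21.34


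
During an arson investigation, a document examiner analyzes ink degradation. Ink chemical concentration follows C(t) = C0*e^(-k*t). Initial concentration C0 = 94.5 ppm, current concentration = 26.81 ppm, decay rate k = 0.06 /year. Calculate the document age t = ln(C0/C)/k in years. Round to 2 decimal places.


Document age estimation:
C0/C = 94.5 / 26.81 = 3.524804
ln(C0/C) = 1.259825
t = 1.259825 / 0.06 = 21.00 years

21.00


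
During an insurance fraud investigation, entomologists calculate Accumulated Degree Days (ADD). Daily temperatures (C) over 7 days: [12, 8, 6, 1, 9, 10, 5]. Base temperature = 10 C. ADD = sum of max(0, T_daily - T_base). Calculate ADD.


Computing ADD day by day:
Day 1: max(0, 12 - 10) = 2
Day 2: max(0, 8 - 10) = 0
Day 3: max(0, 6 - 10) = 0
Day 4: max(0, 1 - 10) = 0
Day 5: max(0, 9 - 10) = 0
Day 6: max(0, 10 - 10) = 0
Day 7: max(0, 5 - 10) = 0
Total ADD = 2

2


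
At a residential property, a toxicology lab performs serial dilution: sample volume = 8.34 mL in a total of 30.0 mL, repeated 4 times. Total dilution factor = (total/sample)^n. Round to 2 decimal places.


Dilution factor calculation:
Single dilution = V_total / V_sample = 30.0 / 8.34 ≈ 3.597122
Number of dilutions = 4
Total DF = (30.0 / 8.34)^4 (full precision, rounded at the end) = 167.43

167.43


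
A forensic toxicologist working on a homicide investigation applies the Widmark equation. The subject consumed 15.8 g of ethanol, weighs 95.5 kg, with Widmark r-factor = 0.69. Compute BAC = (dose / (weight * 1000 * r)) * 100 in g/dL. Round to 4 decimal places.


Applying the Widmark formula:
BAC = (dose_g / (body_wt * 1000 * r)) * 100
Denominator = 95.5 * 1000 * 0.69 = 65895
BAC = (15.8 / 65895) * 100
BAC = 0.0240 g/dL

0.0240


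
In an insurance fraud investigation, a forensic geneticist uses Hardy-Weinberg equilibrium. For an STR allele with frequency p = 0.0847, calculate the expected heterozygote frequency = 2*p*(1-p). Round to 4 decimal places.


Hardy-Weinberg heterozygote frequency:
q = 1 - p = 1 - 0.0847 = 0.9153
2pq = 2 * 0.0847 * 0.9153 = 0.1551

0.1551


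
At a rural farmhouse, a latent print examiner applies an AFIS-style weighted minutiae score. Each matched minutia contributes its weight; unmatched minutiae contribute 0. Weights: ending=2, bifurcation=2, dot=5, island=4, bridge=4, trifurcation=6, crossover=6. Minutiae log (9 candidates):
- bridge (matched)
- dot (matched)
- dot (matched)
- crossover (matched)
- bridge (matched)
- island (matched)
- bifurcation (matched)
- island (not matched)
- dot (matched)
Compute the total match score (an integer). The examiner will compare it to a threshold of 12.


Weighted minutiae match score:
  bridge: matched, +4 (running total 4)
  dot: matched, +5 (running total 9)
  dot: matched, +5 (running total 14)
  crossover: matched, +6 (running total 20)
  bridge: matched, +4 (running total 24)
  island: matched, +4 (running total 28)
  bifurcation: matched, +2 (running total 30)
  island: not matched, +0
  dot: matched, +5 (running total 35)
Total score = 35
Threshold = 12; verdict = identification

35


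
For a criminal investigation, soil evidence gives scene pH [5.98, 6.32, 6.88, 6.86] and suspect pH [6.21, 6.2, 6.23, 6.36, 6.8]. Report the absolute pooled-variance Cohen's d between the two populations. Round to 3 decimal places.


Pooled-variance Cohen's d for soil pH comparison:
Scene mean = 26.04 / 4 = 6.51
Suspect mean = 31.8 / 5 = 6.36
Scene sample variance s_s^2 = 0.192133
Suspect sample variance s_c^2 = 0.06465
Pooled variance = ((n_s-1)*s_s^2 + (n_c-1)*s_c^2) / (n_s + n_c - 2) = 0.119286
Pooled SD = sqrt(0.119286) = 0.345378
Mean difference = 0.15
|d| = |0.15| / 0.345378 = 0.434

0.434


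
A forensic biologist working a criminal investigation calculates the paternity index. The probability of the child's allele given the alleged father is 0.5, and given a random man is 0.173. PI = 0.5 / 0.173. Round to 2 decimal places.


Paternity Index calculation:
PI = P(allele|father) / P(allele|random)
PI = 0.5 / 0.173
PI = 2.89

2.89


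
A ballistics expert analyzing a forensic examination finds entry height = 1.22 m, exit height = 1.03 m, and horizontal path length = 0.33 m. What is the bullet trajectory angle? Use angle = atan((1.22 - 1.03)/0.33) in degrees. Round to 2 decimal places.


Bullet trajectory angle:
Height difference = 1.22 - 1.03 = 0.19 m
angle = atan(0.19 / 0.33)
angle = atan(0.575758)
angle = 29.93 degrees

29.93
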